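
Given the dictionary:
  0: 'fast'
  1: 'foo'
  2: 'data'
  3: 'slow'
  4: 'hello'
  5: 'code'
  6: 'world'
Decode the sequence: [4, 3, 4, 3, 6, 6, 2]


Look up each index in the dictionary:
  4 -> 'hello'
  3 -> 'slow'
  4 -> 'hello'
  3 -> 'slow'
  6 -> 'world'
  6 -> 'world'
  2 -> 'data'

Decoded: "hello slow hello slow world world data"


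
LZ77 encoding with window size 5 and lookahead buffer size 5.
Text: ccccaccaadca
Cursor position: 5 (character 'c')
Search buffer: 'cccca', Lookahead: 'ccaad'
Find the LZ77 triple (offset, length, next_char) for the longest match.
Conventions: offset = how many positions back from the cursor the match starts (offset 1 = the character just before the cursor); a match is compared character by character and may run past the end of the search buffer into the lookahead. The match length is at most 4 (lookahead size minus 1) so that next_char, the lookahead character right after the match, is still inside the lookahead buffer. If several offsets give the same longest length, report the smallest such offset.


Try each offset into the search buffer:
  offset=1 (pos 4, char 'a'): match length 0
  offset=2 (pos 3, char 'c'): match length 1
  offset=3 (pos 2, char 'c'): match length 3
  offset=4 (pos 1, char 'c'): match length 2
  offset=5 (pos 0, char 'c'): match length 2
Longest match has length 3 at offset 3.
next_char = character at position 5 + 3 = 8 -> 'a'

Best match: offset=3, length=3 (matching 'cca' starting at position 2)
LZ77 triple: (3, 3, 'a')


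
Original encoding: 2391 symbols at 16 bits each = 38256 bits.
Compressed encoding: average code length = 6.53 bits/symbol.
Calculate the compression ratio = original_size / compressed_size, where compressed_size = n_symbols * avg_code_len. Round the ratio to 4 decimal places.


original_size = n_symbols * orig_bits = 2391 * 16 = 38256 bits
compressed_size = n_symbols * avg_code_len = 2391 * 6.53 = 15613.23 bits
ratio = original_size / compressed_size = 38256 / 15613.23 = 2.4502

Compression ratio = 2.4502


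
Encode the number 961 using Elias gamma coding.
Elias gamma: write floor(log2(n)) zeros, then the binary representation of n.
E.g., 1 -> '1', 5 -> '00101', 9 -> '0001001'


num_bits = floor(log2(961)) + 1 = 10
leading_zeros = num_bits - 1 = 9
binary(961) = 1111000001

Elias gamma(961) = '000000000' + '1111000001' = 0000000001111000001 (19 bits)


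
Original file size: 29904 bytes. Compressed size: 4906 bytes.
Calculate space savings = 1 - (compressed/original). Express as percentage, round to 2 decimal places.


ratio = compressed/original = 4906/29904 = 0.164058
savings = 1 - ratio = 1 - 0.164058 = 0.835942
as a percentage: 0.835942 * 100 = 83.59%

Space savings = 1 - 4906/29904 = 83.59%


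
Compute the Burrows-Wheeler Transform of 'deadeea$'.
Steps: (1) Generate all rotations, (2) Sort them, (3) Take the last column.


Rotations (sorted):
  0: $deadeea -> last char: a
  1: a$deadee -> last char: e
  2: adeea$de -> last char: e
  3: deadeea$ -> last char: $
  4: deea$dea -> last char: a
  5: ea$deade -> last char: e
  6: eadeea$d -> last char: d
  7: eea$dead -> last char: d


BWT = aee$aedd


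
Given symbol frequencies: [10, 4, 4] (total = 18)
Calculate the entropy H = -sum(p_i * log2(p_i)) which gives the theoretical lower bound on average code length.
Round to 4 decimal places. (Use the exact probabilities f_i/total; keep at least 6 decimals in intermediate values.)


Per-symbol terms -p_i * log2(p_i) with p_i = f_i/18:
  p = 10/18 = 0.555556: log2(p) = -0.847997, -p*log2(p) = 0.471109
  p = 4/18 = 0.222222: log2(p) = -2.169925, -p*log2(p) = 0.482206
  p = 4/18 = 0.222222: log2(p) = -2.169925, -p*log2(p) = 0.482206
H = 0.471109 + 0.482206 + 0.482206 = 1.435521

H = 1.4355 bits/symbol


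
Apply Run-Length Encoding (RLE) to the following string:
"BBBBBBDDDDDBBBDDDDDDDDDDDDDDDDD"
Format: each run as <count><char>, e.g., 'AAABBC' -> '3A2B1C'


Scanning runs left to right:
  i=0: run of 'B' x 6 -> '6B'
  i=6: run of 'D' x 5 -> '5D'
  i=11: run of 'B' x 3 -> '3B'
  i=14: run of 'D' x 17 -> '17D'

RLE = 6B5D3B17D


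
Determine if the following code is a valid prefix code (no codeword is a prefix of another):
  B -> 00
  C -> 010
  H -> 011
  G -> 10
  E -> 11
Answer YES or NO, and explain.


Checking each pair (does one codeword prefix another?):
  B='00' vs C='010': no prefix
  B='00' vs H='011': no prefix
  B='00' vs G='10': no prefix
  B='00' vs E='11': no prefix
  C='010' vs B='00': no prefix
  C='010' vs H='011': no prefix
  C='010' vs G='10': no prefix
  C='010' vs E='11': no prefix
  H='011' vs B='00': no prefix
  H='011' vs C='010': no prefix
  H='011' vs G='10': no prefix
  H='011' vs E='11': no prefix
  G='10' vs B='00': no prefix
  G='10' vs C='010': no prefix
  G='10' vs H='011': no prefix
  G='10' vs E='11': no prefix
  E='11' vs B='00': no prefix
  E='11' vs C='010': no prefix
  E='11' vs H='011': no prefix
  E='11' vs G='10': no prefix
No violation found over all pairs.

YES -- this is a valid prefix code. No codeword is a prefix of any other codeword.


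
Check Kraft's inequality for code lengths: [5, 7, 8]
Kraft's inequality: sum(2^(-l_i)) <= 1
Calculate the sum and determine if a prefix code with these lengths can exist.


Sum = 2^(-5) + 2^(-7) + 2^(-8)
    = 0.03125 + 0.0078125 + 0.00390625
    = 11/256 = 0.04296875
Since 0.04296875 <= 1, Kraft's inequality IS satisfied.
A prefix code with these lengths CAN exist.

Kraft sum = 0.04296875. Satisfied.


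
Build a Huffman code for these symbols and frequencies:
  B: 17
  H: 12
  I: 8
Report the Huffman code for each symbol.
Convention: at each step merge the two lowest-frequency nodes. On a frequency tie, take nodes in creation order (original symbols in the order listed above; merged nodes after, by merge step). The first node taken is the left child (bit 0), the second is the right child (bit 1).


Huffman tree construction:
Step 1: Merge I(8) + H(12) = 20
Step 2: Merge B(17) + (I+H)(20) = 37
Read each symbol's code off the tree from the root (left child = 0, right child = 1).

Codes:
  B: 0 (length 1)
  H: 11 (length 2)
  I: 10 (length 2)
Average code length: 57/37 = 1.5405 bits/symbol


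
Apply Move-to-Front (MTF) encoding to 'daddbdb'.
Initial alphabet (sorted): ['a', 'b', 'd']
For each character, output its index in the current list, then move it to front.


MTF encoding:
'd': index 2 in ['a', 'b', 'd'] -> ['d', 'a', 'b']
'a': index 1 in ['d', 'a', 'b'] -> ['a', 'd', 'b']
'd': index 1 in ['a', 'd', 'b'] -> ['d', 'a', 'b']
'd': index 0 in ['d', 'a', 'b'] -> ['d', 'a', 'b']
'b': index 2 in ['d', 'a', 'b'] -> ['b', 'd', 'a']
'd': index 1 in ['b', 'd', 'a'] -> ['d', 'b', 'a']
'b': index 1 in ['d', 'b', 'a'] -> ['b', 'd', 'a']


Output: [2, 1, 1, 0, 2, 1, 1]


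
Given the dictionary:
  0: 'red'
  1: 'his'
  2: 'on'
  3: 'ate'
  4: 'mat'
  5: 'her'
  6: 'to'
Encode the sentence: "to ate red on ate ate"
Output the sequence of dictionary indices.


Look up each word in the dictionary:
  'to' -> 6
  'ate' -> 3
  'red' -> 0
  'on' -> 2
  'ate' -> 3
  'ate' -> 3

Encoded: [6, 3, 0, 2, 3, 3]


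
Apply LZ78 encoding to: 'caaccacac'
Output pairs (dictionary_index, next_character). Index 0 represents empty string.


LZ78 encoding steps:
Dictionary: {0: ''}
Step 1: w='' (idx 0), next='c' -> output (0, 'c'), add 'c' as idx 1
Step 2: w='' (idx 0), next='a' -> output (0, 'a'), add 'a' as idx 2
Step 3: w='a' (idx 2), next='c' -> output (2, 'c'), add 'ac' as idx 3
Step 4: w='c' (idx 1), next='a' -> output (1, 'a'), add 'ca' as idx 4
Step 5: w='ca' (idx 4), next='c' -> output (4, 'c'), add 'cac' as idx 5


Encoded: [(0, 'c'), (0, 'a'), (2, 'c'), (1, 'a'), (4, 'c')]


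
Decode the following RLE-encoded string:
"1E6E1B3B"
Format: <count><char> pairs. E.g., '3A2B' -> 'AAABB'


Expanding each <count><char> pair:
  1E -> 'E'
  6E -> 'EEEEEE'
  1B -> 'B'
  3B -> 'BBB'

Decoded = EEEEEEEBBBB


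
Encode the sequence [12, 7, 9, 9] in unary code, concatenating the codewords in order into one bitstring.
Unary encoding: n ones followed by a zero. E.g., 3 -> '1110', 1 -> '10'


Encode each number as n ones followed by a terminating 0:
  12 -> 1111111111110 (13 bits)
  7 -> 11111110 (8 bits)
  9 -> 1111111110 (10 bits)
  9 -> 1111111110 (10 bits)
Total length = 13 + 8 + 10 + 10 = 41 bits.

Unary([12, 7, 9, 9]) = 11111111111101111111011111111101111111110 (41 bits)


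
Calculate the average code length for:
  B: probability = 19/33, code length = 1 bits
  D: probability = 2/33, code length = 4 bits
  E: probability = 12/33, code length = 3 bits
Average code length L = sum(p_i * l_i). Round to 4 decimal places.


Weighted contributions p_i * l_i:
  B: (19/33) * 1 = 19/33
  D: (2/33) * 4 = 8/33
  E: (12/33) * 3 = 36/33
Sum = (19 + 8 + 36)/33 = 63/33

L = 63/33 = 1.9091 bits/symbol


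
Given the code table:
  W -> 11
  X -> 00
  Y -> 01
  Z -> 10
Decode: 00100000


Decoding:
00 -> X
10 -> Z
00 -> X
00 -> X


Result: XZXX


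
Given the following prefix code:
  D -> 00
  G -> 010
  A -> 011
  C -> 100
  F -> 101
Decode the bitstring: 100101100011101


Decoding step by step:
Bits 100 -> C
Bits 101 -> F
Bits 100 -> C
Bits 011 -> A
Bits 101 -> F


Decoded message: CFCAF


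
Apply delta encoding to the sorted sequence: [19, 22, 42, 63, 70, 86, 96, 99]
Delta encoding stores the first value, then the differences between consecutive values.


First value: 19
Deltas:
  22 - 19 = 3
  42 - 22 = 20
  63 - 42 = 21
  70 - 63 = 7
  86 - 70 = 16
  96 - 86 = 10
  99 - 96 = 3


Delta encoded: [19, 3, 20, 21, 7, 16, 10, 3]


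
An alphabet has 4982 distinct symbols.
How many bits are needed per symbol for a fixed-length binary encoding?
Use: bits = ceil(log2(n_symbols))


log2(4982) = 12.2825
Bracket: 2^12 = 4096 < 4982 <= 2^13 = 8192
So ceil(log2(4982)) = 13

bits = ceil(log2(4982)) = ceil(12.2825) = 13 bits


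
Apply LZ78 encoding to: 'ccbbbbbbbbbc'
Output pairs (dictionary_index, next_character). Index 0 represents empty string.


LZ78 encoding steps:
Dictionary: {0: ''}
Step 1: w='' (idx 0), next='c' -> output (0, 'c'), add 'c' as idx 1
Step 2: w='c' (idx 1), next='b' -> output (1, 'b'), add 'cb' as idx 2
Step 3: w='' (idx 0), next='b' -> output (0, 'b'), add 'b' as idx 3
Step 4: w='b' (idx 3), next='b' -> output (3, 'b'), add 'bb' as idx 4
Step 5: w='bb' (idx 4), next='b' -> output (4, 'b'), add 'bbb' as idx 5
Step 6: w='bb' (idx 4), next='c' -> output (4, 'c'), add 'bbc' as idx 6


Encoded: [(0, 'c'), (1, 'b'), (0, 'b'), (3, 'b'), (4, 'b'), (4, 'c')]


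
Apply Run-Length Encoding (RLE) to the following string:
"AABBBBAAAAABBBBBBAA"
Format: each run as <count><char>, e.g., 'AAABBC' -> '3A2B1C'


Scanning runs left to right:
  i=0: run of 'A' x 2 -> '2A'
  i=2: run of 'B' x 4 -> '4B'
  i=6: run of 'A' x 5 -> '5A'
  i=11: run of 'B' x 6 -> '6B'
  i=17: run of 'A' x 2 -> '2A'

RLE = 2A4B5A6B2A


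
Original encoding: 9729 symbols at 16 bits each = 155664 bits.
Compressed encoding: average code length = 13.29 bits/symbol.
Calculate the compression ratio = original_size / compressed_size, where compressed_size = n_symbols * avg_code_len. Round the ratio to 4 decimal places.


original_size = n_symbols * orig_bits = 9729 * 16 = 155664 bits
compressed_size = n_symbols * avg_code_len = 9729 * 13.29 = 129298.41 bits
ratio = original_size / compressed_size = 155664 / 129298.41 = 1.2039

Compression ratio = 1.2039


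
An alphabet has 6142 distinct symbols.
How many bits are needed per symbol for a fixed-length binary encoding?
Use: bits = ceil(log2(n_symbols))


log2(6142) = 12.5845
Bracket: 2^12 = 4096 < 6142 <= 2^13 = 8192
So ceil(log2(6142)) = 13

bits = ceil(log2(6142)) = ceil(12.5845) = 13 bits


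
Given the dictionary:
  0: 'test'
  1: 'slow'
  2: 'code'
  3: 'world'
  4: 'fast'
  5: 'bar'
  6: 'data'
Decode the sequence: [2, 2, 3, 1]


Look up each index in the dictionary:
  2 -> 'code'
  2 -> 'code'
  3 -> 'world'
  1 -> 'slow'

Decoded: "code code world slow"


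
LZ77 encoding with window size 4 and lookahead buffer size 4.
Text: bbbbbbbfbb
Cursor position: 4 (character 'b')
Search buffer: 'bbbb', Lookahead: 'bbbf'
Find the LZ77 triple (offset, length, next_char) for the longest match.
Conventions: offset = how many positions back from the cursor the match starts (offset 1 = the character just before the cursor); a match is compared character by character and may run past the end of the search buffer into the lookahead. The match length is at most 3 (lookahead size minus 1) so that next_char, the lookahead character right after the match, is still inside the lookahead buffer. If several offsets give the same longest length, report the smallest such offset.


Try each offset into the search buffer:
  offset=1 (pos 3, char 'b'): match length 3
  offset=2 (pos 2, char 'b'): match length 3
  offset=3 (pos 1, char 'b'): match length 3
  offset=4 (pos 0, char 'b'): match length 3
Longest match has length 3, found at offsets 1, 2, 3, 4; take the smallest, offset 1.
next_char = character at position 4 + 3 = 7 -> 'f'

Best match: offset=1, length=3 (matching 'bbb' starting at position 3)
LZ77 triple: (1, 3, 'f')


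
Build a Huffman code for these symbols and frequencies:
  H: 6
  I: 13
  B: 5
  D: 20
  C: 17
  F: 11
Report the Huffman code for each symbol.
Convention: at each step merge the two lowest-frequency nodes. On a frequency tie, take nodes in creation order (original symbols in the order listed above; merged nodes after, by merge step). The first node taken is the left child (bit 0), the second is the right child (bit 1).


Huffman tree construction:
Step 1: Merge B(5) + H(6) = 11
Step 2: Merge F(11) + (B+H)(11) = 22
Step 3: Merge I(13) + C(17) = 30
Step 4: Merge D(20) + (F+(B+H))(22) = 42
Step 5: Merge (I+C)(30) + (D+(F+(B+H)))(42) = 72
Read each symbol's code off the tree from the root (left child = 0, right child = 1).

Codes:
  H: 1111 (length 4)
  I: 00 (length 2)
  B: 1110 (length 4)
  D: 10 (length 2)
  C: 01 (length 2)
  F: 110 (length 3)
Average code length: 177/72 = 2.4583 bits/symbol


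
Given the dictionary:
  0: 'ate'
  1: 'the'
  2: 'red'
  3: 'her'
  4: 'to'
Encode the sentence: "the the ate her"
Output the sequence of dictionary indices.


Look up each word in the dictionary:
  'the' -> 1
  'the' -> 1
  'ate' -> 0
  'her' -> 3

Encoded: [1, 1, 0, 3]


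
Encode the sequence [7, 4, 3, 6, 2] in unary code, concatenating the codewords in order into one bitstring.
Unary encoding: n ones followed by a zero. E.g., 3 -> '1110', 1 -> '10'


Encode each number as n ones followed by a terminating 0:
  7 -> 11111110 (8 bits)
  4 -> 11110 (5 bits)
  3 -> 1110 (4 bits)
  6 -> 1111110 (7 bits)
  2 -> 110 (3 bits)
Total length = 8 + 5 + 4 + 7 + 3 = 27 bits.

Unary([7, 4, 3, 6, 2]) = 111111101111011101111110110 (27 bits)


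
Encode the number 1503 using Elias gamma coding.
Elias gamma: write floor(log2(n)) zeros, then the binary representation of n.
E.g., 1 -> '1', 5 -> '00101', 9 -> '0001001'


num_bits = floor(log2(1503)) + 1 = 11
leading_zeros = num_bits - 1 = 10
binary(1503) = 10111011111

Elias gamma(1503) = '0000000000' + '10111011111' = 000000000010111011111 (21 bits)


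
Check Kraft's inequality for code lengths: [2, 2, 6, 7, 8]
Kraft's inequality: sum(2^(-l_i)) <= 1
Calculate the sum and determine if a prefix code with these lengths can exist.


Sum = 2^(-2) + 2^(-2) + 2^(-6) + 2^(-7) + 2^(-8)
    = 0.25 + 0.25 + 0.015625 + 0.0078125 + 0.00390625
    = 135/256 = 0.52734375
Since 0.52734375 <= 1, Kraft's inequality IS satisfied.
A prefix code with these lengths CAN exist.

Kraft sum = 0.52734375. Satisfied.


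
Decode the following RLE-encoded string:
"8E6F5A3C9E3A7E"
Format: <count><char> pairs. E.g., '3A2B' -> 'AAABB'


Expanding each <count><char> pair:
  8E -> 'EEEEEEEE'
  6F -> 'FFFFFF'
  5A -> 'AAAAA'
  3C -> 'CCC'
  9E -> 'EEEEEEEEE'
  3A -> 'AAA'
  7E -> 'EEEEEEE'

Decoded = EEEEEEEEFFFFFFAAAAACCCEEEEEEEEEAAAEEEEEEE


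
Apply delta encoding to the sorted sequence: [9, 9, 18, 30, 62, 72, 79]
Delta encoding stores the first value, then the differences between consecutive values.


First value: 9
Deltas:
  9 - 9 = 0
  18 - 9 = 9
  30 - 18 = 12
  62 - 30 = 32
  72 - 62 = 10
  79 - 72 = 7


Delta encoded: [9, 0, 9, 12, 32, 10, 7]


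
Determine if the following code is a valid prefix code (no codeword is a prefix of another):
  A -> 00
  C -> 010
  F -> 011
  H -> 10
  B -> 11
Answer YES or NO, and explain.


Checking each pair (does one codeword prefix another?):
  A='00' vs C='010': no prefix
  A='00' vs F='011': no prefix
  A='00' vs H='10': no prefix
  A='00' vs B='11': no prefix
  C='010' vs A='00': no prefix
  C='010' vs F='011': no prefix
  C='010' vs H='10': no prefix
  C='010' vs B='11': no prefix
  F='011' vs A='00': no prefix
  F='011' vs C='010': no prefix
  F='011' vs H='10': no prefix
  F='011' vs B='11': no prefix
  H='10' vs A='00': no prefix
  H='10' vs C='010': no prefix
  H='10' vs F='011': no prefix
  H='10' vs B='11': no prefix
  B='11' vs A='00': no prefix
  B='11' vs C='010': no prefix
  B='11' vs F='011': no prefix
  B='11' vs H='10': no prefix
No violation found over all pairs.

YES -- this is a valid prefix code. No codeword is a prefix of any other codeword.


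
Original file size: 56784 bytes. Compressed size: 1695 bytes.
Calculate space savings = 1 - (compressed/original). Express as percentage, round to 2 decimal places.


ratio = compressed/original = 1695/56784 = 0.02985
savings = 1 - ratio = 1 - 0.02985 = 0.97015
as a percentage: 0.97015 * 100 = 97.02%

Space savings = 1 - 1695/56784 = 97.02%


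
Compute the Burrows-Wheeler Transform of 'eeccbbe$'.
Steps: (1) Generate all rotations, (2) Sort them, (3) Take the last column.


Rotations (sorted):
  0: $eeccbbe -> last char: e
  1: bbe$eecc -> last char: c
  2: be$eeccb -> last char: b
  3: cbbe$eec -> last char: c
  4: ccbbe$ee -> last char: e
  5: e$eeccbb -> last char: b
  6: eccbbe$e -> last char: e
  7: eeccbbe$ -> last char: $


BWT = ecbcebe$


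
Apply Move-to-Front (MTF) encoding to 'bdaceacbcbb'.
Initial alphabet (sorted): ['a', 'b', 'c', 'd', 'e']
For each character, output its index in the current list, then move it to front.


MTF encoding:
'b': index 1 in ['a', 'b', 'c', 'd', 'e'] -> ['b', 'a', 'c', 'd', 'e']
'd': index 3 in ['b', 'a', 'c', 'd', 'e'] -> ['d', 'b', 'a', 'c', 'e']
'a': index 2 in ['d', 'b', 'a', 'c', 'e'] -> ['a', 'd', 'b', 'c', 'e']
'c': index 3 in ['a', 'd', 'b', 'c', 'e'] -> ['c', 'a', 'd', 'b', 'e']
'e': index 4 in ['c', 'a', 'd', 'b', 'e'] -> ['e', 'c', 'a', 'd', 'b']
'a': index 2 in ['e', 'c', 'a', 'd', 'b'] -> ['a', 'e', 'c', 'd', 'b']
'c': index 2 in ['a', 'e', 'c', 'd', 'b'] -> ['c', 'a', 'e', 'd', 'b']
'b': index 4 in ['c', 'a', 'e', 'd', 'b'] -> ['b', 'c', 'a', 'e', 'd']
'c': index 1 in ['b', 'c', 'a', 'e', 'd'] -> ['c', 'b', 'a', 'e', 'd']
'b': index 1 in ['c', 'b', 'a', 'e', 'd'] -> ['b', 'c', 'a', 'e', 'd']
'b': index 0 in ['b', 'c', 'a', 'e', 'd'] -> ['b', 'c', 'a', 'e', 'd']


Output: [1, 3, 2, 3, 4, 2, 2, 4, 1, 1, 0]


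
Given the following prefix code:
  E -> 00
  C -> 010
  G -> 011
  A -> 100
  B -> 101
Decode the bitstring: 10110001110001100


Decoding step by step:
Bits 101 -> B
Bits 100 -> A
Bits 011 -> G
Bits 100 -> A
Bits 011 -> G
Bits 00 -> E


Decoded message: BAGAGE


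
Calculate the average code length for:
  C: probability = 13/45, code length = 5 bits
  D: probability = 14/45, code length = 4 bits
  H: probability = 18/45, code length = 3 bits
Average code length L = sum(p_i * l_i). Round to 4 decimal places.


Weighted contributions p_i * l_i:
  C: (13/45) * 5 = 65/45
  D: (14/45) * 4 = 56/45
  H: (18/45) * 3 = 54/45
Sum = (65 + 56 + 54)/45 = 175/45

L = 175/45 = 3.8889 bits/symbol


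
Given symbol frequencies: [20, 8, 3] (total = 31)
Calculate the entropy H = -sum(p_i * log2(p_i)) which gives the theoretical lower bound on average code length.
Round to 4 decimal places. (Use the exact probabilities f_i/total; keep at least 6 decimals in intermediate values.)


Per-symbol terms -p_i * log2(p_i) with p_i = f_i/31:
  p = 20/31 = 0.645161: log2(p) = -0.632268, -p*log2(p) = 0.407915
  p = 8/31 = 0.258065: log2(p) = -1.954196, -p*log2(p) = 0.504309
  p = 3/31 = 0.096774: log2(p) = -3.369234, -p*log2(p) = 0.326055
H = 0.407915 + 0.504309 + 0.326055 = 1.238279

H = 1.2383 bits/symbol


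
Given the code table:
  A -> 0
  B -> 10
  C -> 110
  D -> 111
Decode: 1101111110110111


Decoding:
110 -> C
111 -> D
111 -> D
0 -> A
110 -> C
111 -> D


Result: CDDACD


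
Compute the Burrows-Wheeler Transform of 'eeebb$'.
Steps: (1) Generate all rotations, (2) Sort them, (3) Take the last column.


Rotations (sorted):
  0: $eeebb -> last char: b
  1: b$eeeb -> last char: b
  2: bb$eee -> last char: e
  3: ebb$ee -> last char: e
  4: eebb$e -> last char: e
  5: eeebb$ -> last char: $


BWT = bbeee$


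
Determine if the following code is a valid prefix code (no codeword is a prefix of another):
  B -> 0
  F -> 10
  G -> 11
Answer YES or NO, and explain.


Checking each pair (does one codeword prefix another?):
  B='0' vs F='10': no prefix
  B='0' vs G='11': no prefix
  F='10' vs B='0': no prefix
  F='10' vs G='11': no prefix
  G='11' vs B='0': no prefix
  G='11' vs F='10': no prefix
No violation found over all pairs.

YES -- this is a valid prefix code. No codeword is a prefix of any other codeword.


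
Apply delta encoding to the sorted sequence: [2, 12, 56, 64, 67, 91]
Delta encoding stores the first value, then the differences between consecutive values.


First value: 2
Deltas:
  12 - 2 = 10
  56 - 12 = 44
  64 - 56 = 8
  67 - 64 = 3
  91 - 67 = 24


Delta encoded: [2, 10, 44, 8, 3, 24]


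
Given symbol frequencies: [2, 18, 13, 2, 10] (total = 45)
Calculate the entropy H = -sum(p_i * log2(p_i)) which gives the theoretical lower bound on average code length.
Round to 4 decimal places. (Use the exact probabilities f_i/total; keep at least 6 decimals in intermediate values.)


Per-symbol terms -p_i * log2(p_i) with p_i = f_i/45:
  p = 2/45 = 0.044444: log2(p) = -4.491853, -p*log2(p) = 0.199638
  p = 18/45 = 0.400000: log2(p) = -1.321928, -p*log2(p) = 0.528771
  p = 13/45 = 0.288889: log2(p) = -1.791413, -p*log2(p) = 0.517519
  p = 2/45 = 0.044444: log2(p) = -4.491853, -p*log2(p) = 0.199638
  p = 10/45 = 0.222222: log2(p) = -2.169925, -p*log2(p) = 0.482206
H = 0.199638 + 0.528771 + 0.517519 + 0.199638 + 0.482206 = 1.927772

H = 1.9278 bits/symbol


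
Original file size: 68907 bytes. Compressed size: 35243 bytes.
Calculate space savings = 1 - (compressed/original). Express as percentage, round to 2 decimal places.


ratio = compressed/original = 35243/68907 = 0.511457
savings = 1 - ratio = 1 - 0.511457 = 0.488543
as a percentage: 0.488543 * 100 = 48.85%

Space savings = 1 - 35243/68907 = 48.85%


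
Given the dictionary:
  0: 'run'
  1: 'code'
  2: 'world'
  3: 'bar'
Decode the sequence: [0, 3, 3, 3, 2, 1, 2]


Look up each index in the dictionary:
  0 -> 'run'
  3 -> 'bar'
  3 -> 'bar'
  3 -> 'bar'
  2 -> 'world'
  1 -> 'code'
  2 -> 'world'

Decoded: "run bar bar bar world code world"


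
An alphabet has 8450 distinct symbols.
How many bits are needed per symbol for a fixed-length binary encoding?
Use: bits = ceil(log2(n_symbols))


log2(8450) = 13.0447
Bracket: 2^13 = 8192 < 8450 <= 2^14 = 16384
So ceil(log2(8450)) = 14

bits = ceil(log2(8450)) = ceil(13.0447) = 14 bits


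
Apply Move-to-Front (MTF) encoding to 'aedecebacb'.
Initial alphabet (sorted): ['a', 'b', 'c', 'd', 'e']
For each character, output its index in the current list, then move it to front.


MTF encoding:
'a': index 0 in ['a', 'b', 'c', 'd', 'e'] -> ['a', 'b', 'c', 'd', 'e']
'e': index 4 in ['a', 'b', 'c', 'd', 'e'] -> ['e', 'a', 'b', 'c', 'd']
'd': index 4 in ['e', 'a', 'b', 'c', 'd'] -> ['d', 'e', 'a', 'b', 'c']
'e': index 1 in ['d', 'e', 'a', 'b', 'c'] -> ['e', 'd', 'a', 'b', 'c']
'c': index 4 in ['e', 'd', 'a', 'b', 'c'] -> ['c', 'e', 'd', 'a', 'b']
'e': index 1 in ['c', 'e', 'd', 'a', 'b'] -> ['e', 'c', 'd', 'a', 'b']
'b': index 4 in ['e', 'c', 'd', 'a', 'b'] -> ['b', 'e', 'c', 'd', 'a']
'a': index 4 in ['b', 'e', 'c', 'd', 'a'] -> ['a', 'b', 'e', 'c', 'd']
'c': index 3 in ['a', 'b', 'e', 'c', 'd'] -> ['c', 'a', 'b', 'e', 'd']
'b': index 2 in ['c', 'a', 'b', 'e', 'd'] -> ['b', 'c', 'a', 'e', 'd']


Output: [0, 4, 4, 1, 4, 1, 4, 4, 3, 2]


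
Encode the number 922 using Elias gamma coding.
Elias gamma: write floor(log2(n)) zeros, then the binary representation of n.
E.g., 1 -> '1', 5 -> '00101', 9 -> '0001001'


num_bits = floor(log2(922)) + 1 = 10
leading_zeros = num_bits - 1 = 9
binary(922) = 1110011010

Elias gamma(922) = '000000000' + '1110011010' = 0000000001110011010 (19 bits)


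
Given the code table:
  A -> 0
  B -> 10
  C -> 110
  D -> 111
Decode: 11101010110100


Decoding:
111 -> D
0 -> A
10 -> B
10 -> B
110 -> C
10 -> B
0 -> A


Result: DABBCBA


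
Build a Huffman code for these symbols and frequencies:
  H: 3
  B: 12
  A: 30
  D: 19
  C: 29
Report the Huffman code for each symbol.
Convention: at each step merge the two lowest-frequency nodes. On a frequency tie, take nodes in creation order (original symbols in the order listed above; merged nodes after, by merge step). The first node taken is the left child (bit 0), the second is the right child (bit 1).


Huffman tree construction:
Step 1: Merge H(3) + B(12) = 15
Step 2: Merge (H+B)(15) + D(19) = 34
Step 3: Merge C(29) + A(30) = 59
Step 4: Merge ((H+B)+D)(34) + (C+A)(59) = 93
Read each symbol's code off the tree from the root (left child = 0, right child = 1).

Codes:
  H: 000 (length 3)
  B: 001 (length 3)
  A: 11 (length 2)
  D: 01 (length 2)
  C: 10 (length 2)
Average code length: 201/93 = 2.1613 bits/symbol


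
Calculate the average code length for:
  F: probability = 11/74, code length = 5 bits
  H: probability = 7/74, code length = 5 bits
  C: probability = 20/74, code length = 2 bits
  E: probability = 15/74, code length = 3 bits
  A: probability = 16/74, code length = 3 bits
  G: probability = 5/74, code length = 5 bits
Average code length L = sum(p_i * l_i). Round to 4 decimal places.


Weighted contributions p_i * l_i:
  F: (11/74) * 5 = 55/74
  H: (7/74) * 5 = 35/74
  C: (20/74) * 2 = 40/74
  E: (15/74) * 3 = 45/74
  A: (16/74) * 3 = 48/74
  G: (5/74) * 5 = 25/74
Sum = (55 + 35 + 40 + 45 + 48 + 25)/74 = 248/74

L = 248/74 = 3.3514 bits/symbol


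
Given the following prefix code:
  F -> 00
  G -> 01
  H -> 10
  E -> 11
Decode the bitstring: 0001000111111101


Decoding step by step:
Bits 00 -> F
Bits 01 -> G
Bits 00 -> F
Bits 01 -> G
Bits 11 -> E
Bits 11 -> E
Bits 11 -> E
Bits 01 -> G


Decoded message: FGFGEEEG


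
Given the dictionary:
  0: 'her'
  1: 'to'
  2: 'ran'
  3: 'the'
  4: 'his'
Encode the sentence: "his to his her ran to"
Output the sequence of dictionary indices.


Look up each word in the dictionary:
  'his' -> 4
  'to' -> 1
  'his' -> 4
  'her' -> 0
  'ran' -> 2
  'to' -> 1

Encoded: [4, 1, 4, 0, 2, 1]


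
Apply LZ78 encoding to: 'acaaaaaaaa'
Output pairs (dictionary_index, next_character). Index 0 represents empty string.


LZ78 encoding steps:
Dictionary: {0: ''}
Step 1: w='' (idx 0), next='a' -> output (0, 'a'), add 'a' as idx 1
Step 2: w='' (idx 0), next='c' -> output (0, 'c'), add 'c' as idx 2
Step 3: w='a' (idx 1), next='a' -> output (1, 'a'), add 'aa' as idx 3
Step 4: w='aa' (idx 3), next='a' -> output (3, 'a'), add 'aaa' as idx 4
Step 5: w='aaa' (idx 4), end of input -> output (4, '')


Encoded: [(0, 'a'), (0, 'c'), (1, 'a'), (3, 'a'), (4, '')]


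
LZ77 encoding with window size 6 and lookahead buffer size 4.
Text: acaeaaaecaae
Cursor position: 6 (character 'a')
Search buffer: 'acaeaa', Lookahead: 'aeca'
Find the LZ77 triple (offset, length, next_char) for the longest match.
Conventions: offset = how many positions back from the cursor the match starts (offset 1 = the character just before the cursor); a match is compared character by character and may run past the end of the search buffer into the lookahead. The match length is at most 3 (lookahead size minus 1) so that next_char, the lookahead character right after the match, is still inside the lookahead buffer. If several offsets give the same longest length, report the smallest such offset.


Try each offset into the search buffer:
  offset=1 (pos 5, char 'a'): match length 1
  offset=2 (pos 4, char 'a'): match length 1
  offset=3 (pos 3, char 'e'): match length 0
  offset=4 (pos 2, char 'a'): match length 2
  offset=5 (pos 1, char 'c'): match length 0
  offset=6 (pos 0, char 'a'): match length 1
Longest match has length 2 at offset 4.
next_char = character at position 6 + 2 = 8 -> 'c'

Best match: offset=4, length=2 (matching 'ae' starting at position 2)
LZ77 triple: (4, 2, 'c')


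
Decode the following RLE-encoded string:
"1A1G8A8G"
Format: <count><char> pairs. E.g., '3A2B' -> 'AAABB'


Expanding each <count><char> pair:
  1A -> 'A'
  1G -> 'G'
  8A -> 'AAAAAAAA'
  8G -> 'GGGGGGGG'

Decoded = AGAAAAAAAAGGGGGGGG


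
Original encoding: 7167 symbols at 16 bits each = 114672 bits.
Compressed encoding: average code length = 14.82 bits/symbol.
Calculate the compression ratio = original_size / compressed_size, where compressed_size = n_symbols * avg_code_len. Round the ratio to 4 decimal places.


original_size = n_symbols * orig_bits = 7167 * 16 = 114672 bits
compressed_size = n_symbols * avg_code_len = 7167 * 14.82 = 106214.94 bits
ratio = original_size / compressed_size = 114672 / 106214.94 = 1.0796

Compression ratio = 1.0796


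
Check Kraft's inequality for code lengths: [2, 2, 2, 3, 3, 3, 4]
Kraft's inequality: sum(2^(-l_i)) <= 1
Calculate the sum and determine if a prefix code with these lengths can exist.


Sum = 2^(-2) + 2^(-2) + 2^(-2) + 2^(-3) + 2^(-3) + 2^(-3) + 2^(-4)
    = 0.25 + 0.25 + 0.25 + 0.125 + 0.125 + 0.125 + 0.0625
    = 19/16 = 1.1875
Since 1.1875 > 1, Kraft's inequality is NOT satisfied.
A prefix code with these lengths CANNOT exist.

Kraft sum = 1.1875. Not satisfied.


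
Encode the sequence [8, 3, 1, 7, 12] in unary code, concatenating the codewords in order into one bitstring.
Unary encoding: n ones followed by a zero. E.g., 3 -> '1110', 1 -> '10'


Encode each number as n ones followed by a terminating 0:
  8 -> 111111110 (9 bits)
  3 -> 1110 (4 bits)
  1 -> 10 (2 bits)
  7 -> 11111110 (8 bits)
  12 -> 1111111111110 (13 bits)
Total length = 9 + 4 + 2 + 8 + 13 = 36 bits.

Unary([8, 3, 1, 7, 12]) = 111111110111010111111101111111111110 (36 bits)


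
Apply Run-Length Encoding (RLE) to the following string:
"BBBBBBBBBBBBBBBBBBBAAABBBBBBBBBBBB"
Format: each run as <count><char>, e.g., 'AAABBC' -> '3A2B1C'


Scanning runs left to right:
  i=0: run of 'B' x 19 -> '19B'
  i=19: run of 'A' x 3 -> '3A'
  i=22: run of 'B' x 12 -> '12B'

RLE = 19B3A12B


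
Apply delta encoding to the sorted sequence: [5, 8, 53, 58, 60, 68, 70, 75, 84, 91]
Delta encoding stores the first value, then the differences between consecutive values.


First value: 5
Deltas:
  8 - 5 = 3
  53 - 8 = 45
  58 - 53 = 5
  60 - 58 = 2
  68 - 60 = 8
  70 - 68 = 2
  75 - 70 = 5
  84 - 75 = 9
  91 - 84 = 7


Delta encoded: [5, 3, 45, 5, 2, 8, 2, 5, 9, 7]


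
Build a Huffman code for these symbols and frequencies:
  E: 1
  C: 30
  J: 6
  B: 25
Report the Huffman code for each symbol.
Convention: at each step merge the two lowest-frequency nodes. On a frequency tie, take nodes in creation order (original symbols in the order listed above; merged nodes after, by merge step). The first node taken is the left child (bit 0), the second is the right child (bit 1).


Huffman tree construction:
Step 1: Merge E(1) + J(6) = 7
Step 2: Merge (E+J)(7) + B(25) = 32
Step 3: Merge C(30) + ((E+J)+B)(32) = 62
Read each symbol's code off the tree from the root (left child = 0, right child = 1).

Codes:
  E: 100 (length 3)
  C: 0 (length 1)
  J: 101 (length 3)
  B: 11 (length 2)
Average code length: 101/62 = 1.6290 bits/symbol


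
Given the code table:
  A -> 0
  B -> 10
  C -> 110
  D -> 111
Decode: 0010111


Decoding:
0 -> A
0 -> A
10 -> B
111 -> D


Result: AABD


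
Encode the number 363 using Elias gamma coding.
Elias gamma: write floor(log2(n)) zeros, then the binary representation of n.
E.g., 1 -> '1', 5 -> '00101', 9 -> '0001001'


num_bits = floor(log2(363)) + 1 = 9
leading_zeros = num_bits - 1 = 8
binary(363) = 101101011

Elias gamma(363) = '00000000' + '101101011' = 00000000101101011 (17 bits)


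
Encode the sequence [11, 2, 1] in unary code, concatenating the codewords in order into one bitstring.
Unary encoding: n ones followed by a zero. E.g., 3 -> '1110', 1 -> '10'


Encode each number as n ones followed by a terminating 0:
  11 -> 111111111110 (12 bits)
  2 -> 110 (3 bits)
  1 -> 10 (2 bits)
Total length = 12 + 3 + 2 = 17 bits.

Unary([11, 2, 1]) = 11111111111011010 (17 bits)


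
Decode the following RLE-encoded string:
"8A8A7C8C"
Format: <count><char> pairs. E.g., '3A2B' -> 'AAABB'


Expanding each <count><char> pair:
  8A -> 'AAAAAAAA'
  8A -> 'AAAAAAAA'
  7C -> 'CCCCCCC'
  8C -> 'CCCCCCCC'

Decoded = AAAAAAAAAAAAAAAACCCCCCCCCCCCCCC


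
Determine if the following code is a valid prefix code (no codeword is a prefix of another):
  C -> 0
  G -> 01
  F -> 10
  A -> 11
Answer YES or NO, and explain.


Checking each pair (does one codeword prefix another?):
  C='0' vs G='01': prefix -- VIOLATION

NO -- this is NOT a valid prefix code. C (0) is a prefix of G (01).


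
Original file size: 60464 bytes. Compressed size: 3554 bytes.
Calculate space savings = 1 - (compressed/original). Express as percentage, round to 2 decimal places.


ratio = compressed/original = 3554/60464 = 0.058779
savings = 1 - ratio = 1 - 0.058779 = 0.941221
as a percentage: 0.941221 * 100 = 94.12%

Space savings = 1 - 3554/60464 = 94.12%


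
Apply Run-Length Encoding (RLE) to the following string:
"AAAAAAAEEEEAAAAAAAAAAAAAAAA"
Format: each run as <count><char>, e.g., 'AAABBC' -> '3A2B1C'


Scanning runs left to right:
  i=0: run of 'A' x 7 -> '7A'
  i=7: run of 'E' x 4 -> '4E'
  i=11: run of 'A' x 16 -> '16A'

RLE = 7A4E16A


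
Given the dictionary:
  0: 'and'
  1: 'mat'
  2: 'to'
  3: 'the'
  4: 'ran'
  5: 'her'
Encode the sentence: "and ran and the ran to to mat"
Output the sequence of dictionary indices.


Look up each word in the dictionary:
  'and' -> 0
  'ran' -> 4
  'and' -> 0
  'the' -> 3
  'ran' -> 4
  'to' -> 2
  'to' -> 2
  'mat' -> 1

Encoded: [0, 4, 0, 3, 4, 2, 2, 1]


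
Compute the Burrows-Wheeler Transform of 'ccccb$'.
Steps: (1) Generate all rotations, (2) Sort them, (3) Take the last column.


Rotations (sorted):
  0: $ccccb -> last char: b
  1: b$cccc -> last char: c
  2: cb$ccc -> last char: c
  3: ccb$cc -> last char: c
  4: cccb$c -> last char: c
  5: ccccb$ -> last char: $


BWT = bcccc$


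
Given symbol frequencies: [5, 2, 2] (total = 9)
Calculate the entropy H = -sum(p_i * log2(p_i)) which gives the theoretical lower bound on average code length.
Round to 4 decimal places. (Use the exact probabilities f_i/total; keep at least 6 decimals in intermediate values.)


Per-symbol terms -p_i * log2(p_i) with p_i = f_i/9:
  p = 5/9 = 0.555556: log2(p) = -0.847997, -p*log2(p) = 0.471109
  p = 2/9 = 0.222222: log2(p) = -2.169925, -p*log2(p) = 0.482206
  p = 2/9 = 0.222222: log2(p) = -2.169925, -p*log2(p) = 0.482206
H = 0.471109 + 0.482206 + 0.482206 = 1.435521

H = 1.4355 bits/symbol


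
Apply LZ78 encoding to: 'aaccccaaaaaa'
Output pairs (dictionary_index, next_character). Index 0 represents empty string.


LZ78 encoding steps:
Dictionary: {0: ''}
Step 1: w='' (idx 0), next='a' -> output (0, 'a'), add 'a' as idx 1
Step 2: w='a' (idx 1), next='c' -> output (1, 'c'), add 'ac' as idx 2
Step 3: w='' (idx 0), next='c' -> output (0, 'c'), add 'c' as idx 3
Step 4: w='c' (idx 3), next='c' -> output (3, 'c'), add 'cc' as idx 4
Step 5: w='a' (idx 1), next='a' -> output (1, 'a'), add 'aa' as idx 5
Step 6: w='aa' (idx 5), next='a' -> output (5, 'a'), add 'aaa' as idx 6
Step 7: w='a' (idx 1), end of input -> output (1, '')


Encoded: [(0, 'a'), (1, 'c'), (0, 'c'), (3, 'c'), (1, 'a'), (5, 'a'), (1, '')]


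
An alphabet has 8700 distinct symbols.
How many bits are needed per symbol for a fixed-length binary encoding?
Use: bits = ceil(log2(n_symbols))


log2(8700) = 13.0868
Bracket: 2^13 = 8192 < 8700 <= 2^14 = 16384
So ceil(log2(8700)) = 14

bits = ceil(log2(8700)) = ceil(13.0868) = 14 bits


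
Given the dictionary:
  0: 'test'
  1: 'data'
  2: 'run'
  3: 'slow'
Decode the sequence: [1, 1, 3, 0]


Look up each index in the dictionary:
  1 -> 'data'
  1 -> 'data'
  3 -> 'slow'
  0 -> 'test'

Decoded: "data data slow test"


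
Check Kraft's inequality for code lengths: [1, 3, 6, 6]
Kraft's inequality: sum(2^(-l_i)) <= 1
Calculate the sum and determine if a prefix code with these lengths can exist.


Sum = 2^(-1) + 2^(-3) + 2^(-6) + 2^(-6)
    = 0.5 + 0.125 + 0.015625 + 0.015625
    = 42/64 = 0.65625
Since 0.65625 <= 1, Kraft's inequality IS satisfied.
A prefix code with these lengths CAN exist.

Kraft sum = 0.65625. Satisfied.


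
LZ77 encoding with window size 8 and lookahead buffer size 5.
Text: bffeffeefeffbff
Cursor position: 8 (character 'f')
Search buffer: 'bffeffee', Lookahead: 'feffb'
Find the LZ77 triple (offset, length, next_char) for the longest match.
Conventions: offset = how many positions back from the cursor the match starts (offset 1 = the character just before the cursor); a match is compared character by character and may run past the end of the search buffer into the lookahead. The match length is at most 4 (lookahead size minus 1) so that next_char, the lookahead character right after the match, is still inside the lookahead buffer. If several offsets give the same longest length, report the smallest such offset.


Try each offset into the search buffer:
  offset=1 (pos 7, char 'e'): match length 0
  offset=2 (pos 6, char 'e'): match length 0
  offset=3 (pos 5, char 'f'): match length 2
  offset=4 (pos 4, char 'f'): match length 1
  offset=5 (pos 3, char 'e'): match length 0
  offset=6 (pos 2, char 'f'): match length 4
  offset=7 (pos 1, char 'f'): match length 1
  offset=8 (pos 0, char 'b'): match length 0
Longest match has length 4 at offset 6.
next_char = character at position 8 + 4 = 12 -> 'b'

Best match: offset=6, length=4 (matching 'feff' starting at position 2)
LZ77 triple: (6, 4, 'b')


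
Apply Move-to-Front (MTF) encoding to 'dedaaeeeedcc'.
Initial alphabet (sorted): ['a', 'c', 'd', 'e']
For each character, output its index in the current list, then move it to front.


MTF encoding:
'd': index 2 in ['a', 'c', 'd', 'e'] -> ['d', 'a', 'c', 'e']
'e': index 3 in ['d', 'a', 'c', 'e'] -> ['e', 'd', 'a', 'c']
'd': index 1 in ['e', 'd', 'a', 'c'] -> ['d', 'e', 'a', 'c']
'a': index 2 in ['d', 'e', 'a', 'c'] -> ['a', 'd', 'e', 'c']
'a': index 0 in ['a', 'd', 'e', 'c'] -> ['a', 'd', 'e', 'c']
'e': index 2 in ['a', 'd', 'e', 'c'] -> ['e', 'a', 'd', 'c']
'e': index 0 in ['e', 'a', 'd', 'c'] -> ['e', 'a', 'd', 'c']
'e': index 0 in ['e', 'a', 'd', 'c'] -> ['e', 'a', 'd', 'c']
'e': index 0 in ['e', 'a', 'd', 'c'] -> ['e', 'a', 'd', 'c']
'd': index 2 in ['e', 'a', 'd', 'c'] -> ['d', 'e', 'a', 'c']
'c': index 3 in ['d', 'e', 'a', 'c'] -> ['c', 'd', 'e', 'a']
'c': index 0 in ['c', 'd', 'e', 'a'] -> ['c', 'd', 'e', 'a']


Output: [2, 3, 1, 2, 0, 2, 0, 0, 0, 2, 3, 0]


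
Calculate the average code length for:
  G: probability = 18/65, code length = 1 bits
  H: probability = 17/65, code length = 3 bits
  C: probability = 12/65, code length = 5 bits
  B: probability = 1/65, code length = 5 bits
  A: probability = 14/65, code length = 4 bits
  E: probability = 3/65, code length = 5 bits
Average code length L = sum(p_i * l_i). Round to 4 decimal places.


Weighted contributions p_i * l_i:
  G: (18/65) * 1 = 18/65
  H: (17/65) * 3 = 51/65
  C: (12/65) * 5 = 60/65
  B: (1/65) * 5 = 5/65
  A: (14/65) * 4 = 56/65
  E: (3/65) * 5 = 15/65
Sum = (18 + 51 + 60 + 5 + 56 + 15)/65 = 205/65

L = 205/65 = 3.1538 bits/symbol


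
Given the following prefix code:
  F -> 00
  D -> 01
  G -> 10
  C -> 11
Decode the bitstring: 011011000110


Decoding step by step:
Bits 01 -> D
Bits 10 -> G
Bits 11 -> C
Bits 00 -> F
Bits 01 -> D
Bits 10 -> G


Decoded message: DGCFDG
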